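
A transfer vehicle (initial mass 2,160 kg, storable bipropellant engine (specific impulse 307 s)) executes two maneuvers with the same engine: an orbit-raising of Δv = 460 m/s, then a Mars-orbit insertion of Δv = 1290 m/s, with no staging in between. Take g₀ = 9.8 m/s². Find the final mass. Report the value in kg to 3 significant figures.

final mass ≈ 1210 kg

v_e = Isp · g₀ = 307 × 9.8 = 3008.6 m/s.
After the first burn: m = 2160 × exp(−460/3008.6) = 2160 × 0.85822 = 1,853.76 kg.
After the second burn: m = 1,853.76 × exp(−1290/3008.6) = 1,853.76 × 0.65131 = 1,207.37 kg.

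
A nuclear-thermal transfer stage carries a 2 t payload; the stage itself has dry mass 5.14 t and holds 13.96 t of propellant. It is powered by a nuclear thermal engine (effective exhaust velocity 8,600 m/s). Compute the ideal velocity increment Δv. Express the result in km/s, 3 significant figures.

m₀ = payload + dry + propellant = 2 + 5.14 + 13.96 = 21.1 t.
m_f = payload + dry = 2 + 5.14 = 7.14 t.
Δv = v_e · ln(m₀/m_f) = 8600.0 × ln(2.955) = 8600.0 × 1.0836 ≈ 9318.6 m/s.

Δv ≈ 9.32 km/s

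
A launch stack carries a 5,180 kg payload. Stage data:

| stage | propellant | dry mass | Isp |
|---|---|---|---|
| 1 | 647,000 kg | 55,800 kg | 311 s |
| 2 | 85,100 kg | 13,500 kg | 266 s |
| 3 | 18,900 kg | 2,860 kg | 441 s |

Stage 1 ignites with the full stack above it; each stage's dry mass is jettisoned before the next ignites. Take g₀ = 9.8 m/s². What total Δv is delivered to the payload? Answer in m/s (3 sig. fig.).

Δv ≈ 12800 m/s

Ignition mass of stage 1 = 647,000+55,800 + 85,100+13,500 + 18,900+2,860 + 5,180 = 828,340 kg.
Stage 1: m₀ = 828,340 kg, m_f = 828,340 − 647,000 = 181,340 kg; Δv = 311×9.8×ln(4.568) = 3047.8×1.5190 ≈ 4630 m/s.
Stage 2: m₀ = 125,540 kg, m_f = 125,540 − 85,100 = 40,440 kg; Δv = 266×9.8×ln(3.104) = 2606.8×1.1328 ≈ 2953 m/s.
Stage 3: m₀ = 26,940 kg, m_f = 26,940 − 18,900 = 8,040 kg; Δv = 441×9.8×ln(3.351) = 4321.8×1.2092 ≈ 5226 m/s.
Total Δv = 4630 + 2953 + 5226 = 12809 m/s.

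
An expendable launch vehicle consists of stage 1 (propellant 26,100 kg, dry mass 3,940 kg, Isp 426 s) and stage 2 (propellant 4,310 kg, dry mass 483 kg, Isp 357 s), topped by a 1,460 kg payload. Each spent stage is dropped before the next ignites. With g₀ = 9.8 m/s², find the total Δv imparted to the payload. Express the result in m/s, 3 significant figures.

Δv ≈ 9390 m/s

Ignition mass of stage 1 = 26,100+3,940 + 4,310+483 + 1,460 = 36,293 kg.
Stage 1: m₀ = 36,293 kg, m_f = 36,293 − 26,100 = 10,193 kg; Δv = 426×9.8×ln(3.561) = 4174.8×1.2699 ≈ 5302 m/s.
Stage 2: m₀ = 6,253 kg, m_f = 6,253 − 4,310 = 1,943 kg; Δv = 357×9.8×ln(3.218) = 3498.6×1.1688 ≈ 4089 m/s.
Total Δv = 5302 + 4089 = 9391 m/s.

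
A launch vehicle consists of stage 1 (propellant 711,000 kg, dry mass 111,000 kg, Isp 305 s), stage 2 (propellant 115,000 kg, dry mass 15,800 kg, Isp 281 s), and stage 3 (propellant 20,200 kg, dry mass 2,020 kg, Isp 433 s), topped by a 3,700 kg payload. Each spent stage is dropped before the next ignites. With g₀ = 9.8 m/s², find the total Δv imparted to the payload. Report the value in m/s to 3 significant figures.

Ignition mass of stage 1 = 711,000+111,000 + 115,000+15,800 + 20,200+2,020 + 3,700 = 978,720 kg.
Stage 1: m₀ = 978,720 kg, m_f = 978,720 − 711,000 = 267,720 kg; Δv = 305×9.8×ln(3.656) = 2989.0×1.2963 ≈ 3875 m/s.
Stage 2: m₀ = 156,720 kg, m_f = 156,720 − 115,000 = 41,720 kg; Δv = 281×9.8×ln(3.756) = 2753.8×1.3235 ≈ 3645 m/s.
Stage 3: m₀ = 25,920 kg, m_f = 25,920 − 20,200 = 5,720 kg; Δv = 433×9.8×ln(4.531) = 4243.4×1.5110 ≈ 6412 m/s.
Total Δv = 3875 + 3645 + 6412 = 13932 m/s.

Δv ≈ 13900 m/s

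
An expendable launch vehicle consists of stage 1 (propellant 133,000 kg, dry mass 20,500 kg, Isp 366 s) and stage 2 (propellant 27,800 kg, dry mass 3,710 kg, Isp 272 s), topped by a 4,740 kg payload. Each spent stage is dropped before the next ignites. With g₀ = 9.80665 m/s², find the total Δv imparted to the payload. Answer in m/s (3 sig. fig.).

Δv ≈ 8220 m/s

Ignition mass of stage 1 = 133,000+20,500 + 27,800+3,710 + 4,740 = 189,750 kg.
Stage 1: m₀ = 189,750 kg, m_f = 189,750 − 133,000 = 56,750 kg; Δv = 366×9.80665×ln(3.344) = 3589.2×1.2071 ≈ 4332 m/s.
Stage 2: m₀ = 36,250 kg, m_f = 36,250 − 27,800 = 8,450 kg; Δv = 272×9.80665×ln(4.29) = 2667.4×1.4563 ≈ 3884 m/s.
Total Δv = 4332 + 3884 = 8216 m/s.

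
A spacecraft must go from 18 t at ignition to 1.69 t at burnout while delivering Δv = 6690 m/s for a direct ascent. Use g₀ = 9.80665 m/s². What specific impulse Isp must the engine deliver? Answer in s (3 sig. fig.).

Isp ≈ 288 s

ln(m₀/m_f) = ln(18000/1690) = ln(10.65) = 2.3656.
From the ideal rocket equation, v_e = Δv / ln(m₀/m_f) = 6690 / 2.3656 = 2828.0 m/s.
Isp = v_e / g₀ = 2828.0 / 9.80665 = 288.4 s.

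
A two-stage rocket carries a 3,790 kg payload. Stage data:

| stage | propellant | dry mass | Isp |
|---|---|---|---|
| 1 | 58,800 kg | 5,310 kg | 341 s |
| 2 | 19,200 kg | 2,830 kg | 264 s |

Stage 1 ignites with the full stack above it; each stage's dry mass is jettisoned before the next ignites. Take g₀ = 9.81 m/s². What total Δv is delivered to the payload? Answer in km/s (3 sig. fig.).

Ignition mass of stage 1 = 58,800+5,310 + 19,200+2,830 + 3,790 = 89,930 kg.
Stage 1: m₀ = 89,930 kg, m_f = 89,930 − 58,800 = 31,130 kg; Δv = 341×9.81×ln(2.889) = 3345.2×1.0609 ≈ 3549 m/s.
Stage 2: m₀ = 25,820 kg, m_f = 25,820 − 19,200 = 6,620 kg; Δv = 264×9.81×ln(3.9) = 2589.8×1.3611 ≈ 3525 m/s.
Total Δv = 3549 + 3525 = 7074 m/s.

Δv ≈ 7.07 km/s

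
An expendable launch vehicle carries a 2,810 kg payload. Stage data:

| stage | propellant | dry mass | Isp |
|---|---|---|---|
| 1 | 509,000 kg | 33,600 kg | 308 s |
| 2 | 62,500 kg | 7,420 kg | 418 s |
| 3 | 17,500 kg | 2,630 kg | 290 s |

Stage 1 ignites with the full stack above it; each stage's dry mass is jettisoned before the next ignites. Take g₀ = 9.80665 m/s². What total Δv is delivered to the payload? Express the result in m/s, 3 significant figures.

Ignition mass of stage 1 = 509,000+33,600 + 62,500+7,420 + 17,500+2,630 + 2,810 = 635,460 kg.
Stage 1: m₀ = 635,460 kg, m_f = 635,460 − 509,000 = 126,460 kg; Δv = 308×9.80665×ln(5.025) = 3020.4×1.6144 ≈ 4876 m/s.
Stage 2: m₀ = 92,860 kg, m_f = 92,860 − 62,500 = 30,360 kg; Δv = 418×9.80665×ln(3.059) = 4099.2×1.1180 ≈ 4583 m/s.
Stage 3: m₀ = 22,940 kg, m_f = 22,940 − 17,500 = 5,440 kg; Δv = 290×9.80665×ln(4.217) = 2843.9×1.4391 ≈ 4093 m/s.
Total Δv = 4876 + 4583 + 4093 = 13552 m/s.

Δv ≈ 13600 m/s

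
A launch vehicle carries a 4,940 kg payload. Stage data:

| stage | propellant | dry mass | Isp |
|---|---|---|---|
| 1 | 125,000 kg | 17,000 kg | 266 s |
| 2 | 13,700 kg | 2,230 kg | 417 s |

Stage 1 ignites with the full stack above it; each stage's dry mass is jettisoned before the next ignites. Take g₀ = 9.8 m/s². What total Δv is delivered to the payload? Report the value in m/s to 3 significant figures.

Ignition mass of stage 1 = 125,000+17,000 + 13,700+2,230 + 4,940 = 162,870 kg.
Stage 1: m₀ = 162,870 kg, m_f = 162,870 − 125,000 = 37,870 kg; Δv = 266×9.8×ln(4.301) = 2606.8×1.4588 ≈ 3803 m/s.
Stage 2: m₀ = 20,870 kg, m_f = 20,870 − 13,700 = 7,170 kg; Δv = 417×9.8×ln(2.911) = 4086.6×1.0684 ≈ 4366 m/s.
Total Δv = 3803 + 4366 = 8169 m/s.

Δv ≈ 8170 m/s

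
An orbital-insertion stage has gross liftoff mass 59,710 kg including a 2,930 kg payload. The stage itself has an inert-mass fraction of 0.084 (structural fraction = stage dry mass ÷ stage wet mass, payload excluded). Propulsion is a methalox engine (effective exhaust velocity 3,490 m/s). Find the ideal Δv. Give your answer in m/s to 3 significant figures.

Δv ≈ 7150 m/s

Stage wet mass = m₀ − payload = 59,710 − 2,930 = 56,780 kg.
Stage dry mass = ε × stage wet mass = 0.084 × 56,780 = 4,769.52 kg.
Burnout mass m_f = stage dry + payload = 4,769.52 + 2,930 = 7,699.52 kg.
From the ideal rocket equation, Δv = v_e · ln(59,710/7,699.52) = 3490.0 × ln(7.755) = 3490.0 × 2.0483 ≈ 7149 m/s.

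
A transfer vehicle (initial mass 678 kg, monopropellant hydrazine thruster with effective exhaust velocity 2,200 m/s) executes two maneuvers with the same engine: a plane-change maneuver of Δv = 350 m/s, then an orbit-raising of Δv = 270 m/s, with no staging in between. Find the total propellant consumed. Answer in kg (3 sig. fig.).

total propellant consumed ≈ 167 kg

After the first burn: m = 678 × exp(−350/2200.0) = 678 × 0.85292 = 578.28 kg.
After the second burn: m = 578.28 × exp(−270/2200.0) = 578.28 × 0.88450 = 511.489 kg.
Total propellant = m₀ − m_final = 678 − 511.489 = 166.511 kg.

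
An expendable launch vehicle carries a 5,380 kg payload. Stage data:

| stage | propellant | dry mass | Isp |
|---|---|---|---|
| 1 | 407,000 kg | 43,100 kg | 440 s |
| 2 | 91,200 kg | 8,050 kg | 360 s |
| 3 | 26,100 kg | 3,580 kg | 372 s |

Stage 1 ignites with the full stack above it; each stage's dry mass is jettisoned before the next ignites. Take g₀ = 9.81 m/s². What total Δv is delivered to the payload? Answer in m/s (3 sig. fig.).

Δv ≈ 14100 m/s

Ignition mass of stage 1 = 407,000+43,100 + 91,200+8,050 + 26,100+3,580 + 5,380 = 584,410 kg.
Stage 1: m₀ = 584,410 kg, m_f = 584,410 − 407,000 = 177,410 kg; Δv = 440×9.81×ln(3.294) = 4316.4×1.1921 ≈ 5146 m/s.
Stage 2: m₀ = 134,310 kg, m_f = 134,310 − 91,200 = 43,110 kg; Δv = 360×9.81×ln(3.116) = 3531.6×1.1364 ≈ 4013 m/s.
Stage 3: m₀ = 35,060 kg, m_f = 35,060 − 26,100 = 8,960 kg; Δv = 372×9.81×ln(3.913) = 3649.3×1.3643 ≈ 4979 m/s.
Total Δv = 5146 + 4013 + 4979 = 14138 m/s.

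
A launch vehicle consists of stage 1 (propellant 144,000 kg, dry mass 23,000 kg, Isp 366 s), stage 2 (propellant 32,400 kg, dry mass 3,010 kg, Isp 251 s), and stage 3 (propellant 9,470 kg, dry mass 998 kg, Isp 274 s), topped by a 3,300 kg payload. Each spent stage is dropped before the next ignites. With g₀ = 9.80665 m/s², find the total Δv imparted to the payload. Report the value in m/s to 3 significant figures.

Ignition mass of stage 1 = 144,000+23,000 + 32,400+3,010 + 9,470+998 + 3,300 = 216,178 kg.
Stage 1: m₀ = 216,178 kg, m_f = 216,178 − 144,000 = 72,178 kg; Δv = 366×9.80665×ln(2.995) = 3589.2×1.0970 ≈ 3937 m/s.
Stage 2: m₀ = 49,178 kg, m_f = 49,178 − 32,400 = 16,778 kg; Δv = 251×9.80665×ln(2.931) = 2461.5×1.0754 ≈ 2647 m/s.
Stage 3: m₀ = 13,768 kg, m_f = 13,768 − 9,470 = 4,298 kg; Δv = 274×9.80665×ln(3.203) = 2687.0×1.1642 ≈ 3128 m/s.
Total Δv = 3937 + 2647 + 3128 = 9712 m/s.

Δv ≈ 9710 m/s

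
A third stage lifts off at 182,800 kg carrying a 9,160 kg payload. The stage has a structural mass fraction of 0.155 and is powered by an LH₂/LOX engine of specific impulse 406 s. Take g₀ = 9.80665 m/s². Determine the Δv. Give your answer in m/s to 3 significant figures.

Δv ≈ 6460 m/s

Stage wet mass = m₀ − payload = 182,800 − 9,160 = 173,640 kg.
Stage dry mass = ε × stage wet mass = 0.155 × 173,640 = 26,914.2 kg.
Burnout mass m_f = stage dry + payload = 26,914.2 + 9,160 = 36,074.2 kg.
v_e = Isp · g₀ = 406 × 9.80665 = 3981.5 m/s.
Rocket equation: Δv = v_e · ln(182,800/36,074.2) = 3981.5 × ln(5.067) = 3981.5 × 1.6228 ≈ 6461 m/s.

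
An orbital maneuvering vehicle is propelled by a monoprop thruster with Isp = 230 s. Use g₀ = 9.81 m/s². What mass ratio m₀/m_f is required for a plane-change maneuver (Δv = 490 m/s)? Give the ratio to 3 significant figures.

v_e = Isp · g₀ = 230 × 9.81 = 2256.3 m/s.
By the Tsiolkovsky rocket equation, m₀/m_f = exp(Δv / v_e) = exp(490 / 2256.3) = exp(0.2172) = 1.2426.

mass ratio ≈ 1.24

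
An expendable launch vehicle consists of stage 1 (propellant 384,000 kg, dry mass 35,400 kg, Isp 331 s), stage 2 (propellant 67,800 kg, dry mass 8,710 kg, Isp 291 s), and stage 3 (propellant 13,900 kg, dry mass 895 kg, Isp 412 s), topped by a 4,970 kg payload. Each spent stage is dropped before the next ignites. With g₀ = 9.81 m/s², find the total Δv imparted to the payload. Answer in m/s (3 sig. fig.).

Ignition mass of stage 1 = 384,000+35,400 + 67,800+8,710 + 13,900+895 + 4,970 = 515,675 kg.
Stage 1: m₀ = 515,675 kg, m_f = 515,675 − 384,000 = 131,675 kg; Δv = 331×9.81×ln(3.916) = 3247.1×1.3651 ≈ 4433 m/s.
Stage 2: m₀ = 96,275 kg, m_f = 96,275 − 67,800 = 28,475 kg; Δv = 291×9.81×ln(3.381) = 2854.7×1.2182 ≈ 3478 m/s.
Stage 3: m₀ = 19,765 kg, m_f = 19,765 − 13,900 = 5,865 kg; Δv = 412×9.81×ln(3.37) = 4041.7×1.2149 ≈ 4910 m/s.
Total Δv = 4433 + 3478 + 4910 = 12821 m/s.

Δv ≈ 12800 m/s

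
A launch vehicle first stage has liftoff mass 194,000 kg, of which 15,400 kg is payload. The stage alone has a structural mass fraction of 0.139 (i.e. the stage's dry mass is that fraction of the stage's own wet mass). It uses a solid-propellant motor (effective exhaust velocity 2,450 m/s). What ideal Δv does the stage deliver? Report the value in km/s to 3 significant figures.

Δv ≈ 3.85 km/s

Stage wet mass = m₀ − payload = 194,000 − 15,400 = 178,600 kg.
Stage dry mass = ε × stage wet mass = 0.139 × 178,600 = 24,825.4 kg.
Burnout mass m_f = stage dry + payload = 24,825.4 + 15,400 = 40,225.4 kg.
Δv = v_e · ln(194,000/40,225.4) = 2450.0 × ln(4.823) = 2450.0 × 1.5734 ≈ 3855 m/s.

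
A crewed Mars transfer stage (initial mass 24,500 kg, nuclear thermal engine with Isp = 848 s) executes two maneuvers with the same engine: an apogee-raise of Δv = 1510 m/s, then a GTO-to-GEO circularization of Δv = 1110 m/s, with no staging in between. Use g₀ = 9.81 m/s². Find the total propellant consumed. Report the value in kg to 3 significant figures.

v_e = Isp · g₀ = 848 × 9.81 = 8318.9 m/s.
After the first burn: m = 24500 × exp(−1510/8318.9) = 24500 × 0.83401 = 20,433.2 kg.
After the second burn: m = 20,433.2 × exp(−1110/8318.9) = 20,433.2 × 0.87509 = 17,880.9 kg.
Total propellant = m₀ − m_final = 24500 − 17,880.9 = 6,619.1 kg.

total propellant consumed ≈ 6620 kg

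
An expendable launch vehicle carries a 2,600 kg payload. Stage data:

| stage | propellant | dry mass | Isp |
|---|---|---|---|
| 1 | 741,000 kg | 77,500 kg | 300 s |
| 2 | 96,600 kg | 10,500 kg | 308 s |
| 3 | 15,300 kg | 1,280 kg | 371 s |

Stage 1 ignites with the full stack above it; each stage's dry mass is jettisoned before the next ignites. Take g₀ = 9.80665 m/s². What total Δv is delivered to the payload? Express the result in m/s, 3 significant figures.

Ignition mass of stage 1 = 741,000+77,500 + 96,600+10,500 + 15,300+1,280 + 2,600 = 944,780 kg.
Stage 1: m₀ = 944,780 kg, m_f = 944,780 − 741,000 = 203,780 kg; Δv = 300×9.80665×ln(4.636) = 2942.0×1.5339 ≈ 4513 m/s.
Stage 2: m₀ = 126,280 kg, m_f = 126,280 − 96,600 = 29,680 kg; Δv = 308×9.80665×ln(4.255) = 3020.4×1.4480 ≈ 4374 m/s.
Stage 3: m₀ = 19,180 kg, m_f = 19,180 − 15,300 = 3,880 kg; Δv = 371×9.80665×ln(4.943) = 3638.3×1.5980 ≈ 5814 m/s.
Total Δv = 4513 + 4374 + 5814 = 14701 m/s.

Δv ≈ 14700 m/s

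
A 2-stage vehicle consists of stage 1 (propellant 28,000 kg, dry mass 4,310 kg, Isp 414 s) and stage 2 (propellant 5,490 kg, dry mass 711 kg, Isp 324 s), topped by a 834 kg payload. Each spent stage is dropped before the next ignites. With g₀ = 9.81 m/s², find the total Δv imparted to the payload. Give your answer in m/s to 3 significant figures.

Δv ≈ 9870 m/s

Ignition mass of stage 1 = 28,000+4,310 + 5,490+711 + 834 = 39,345 kg.
Stage 1: m₀ = 39,345 kg, m_f = 39,345 − 28,000 = 11,345 kg; Δv = 414×9.81×ln(3.468) = 4061.3×1.2436 ≈ 5051 m/s.
Stage 2: m₀ = 7,035 kg, m_f = 7,035 − 5,490 = 1,545 kg; Δv = 324×9.81×ln(4.553) = 3178.4×1.5159 ≈ 4818 m/s.
Total Δv = 5051 + 4818 = 9869 m/s.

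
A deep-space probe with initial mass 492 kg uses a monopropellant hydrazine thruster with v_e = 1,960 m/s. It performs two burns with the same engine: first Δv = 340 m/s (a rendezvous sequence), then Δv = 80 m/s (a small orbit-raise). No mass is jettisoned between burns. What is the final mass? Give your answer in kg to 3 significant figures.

final mass ≈ 397 kg

After the first burn: m = 492 × exp(−340/1960.0) = 492 × 0.84074 = 413.644 kg.
After the second burn: m = 413.644 × exp(−80/1960.0) = 413.644 × 0.96001 = 397.102 kg.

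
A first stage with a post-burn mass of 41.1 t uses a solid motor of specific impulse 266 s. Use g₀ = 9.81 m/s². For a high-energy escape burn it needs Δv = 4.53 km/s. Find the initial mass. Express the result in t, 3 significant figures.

initial mass ≈ 233 t

v_e = Isp · g₀ = 266 × 9.81 = 2609.5 m/s.
Using Δv = v_e ln(m₀/m_f): m₀/m_f = exp(Δv / v_e) = exp(4530 / 2609.5) = exp(1.7360) = 5.6746.
m₀ = m_f × 5.6746 = 41.1 × 5.6746 = 233.226 t.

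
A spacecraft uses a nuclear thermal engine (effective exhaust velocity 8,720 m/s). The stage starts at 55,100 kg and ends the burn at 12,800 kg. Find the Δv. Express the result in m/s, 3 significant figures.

Rocket equation: Δv = v_e · ln(m₀/m_f) = 8720.0 × ln(4.305) = 8720.0 × 1.4597 ≈ 12728.6 m/s.

Δv ≈ 12700 m/s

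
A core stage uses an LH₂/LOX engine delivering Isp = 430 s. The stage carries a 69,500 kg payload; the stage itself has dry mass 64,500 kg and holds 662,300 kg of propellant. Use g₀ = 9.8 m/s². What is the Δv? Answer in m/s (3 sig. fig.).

Δv ≈ 7510 m/s

v_e = Isp · g₀ = 430 × 9.8 = 4214.0 m/s.
m₀ = payload + dry + propellant = 69,500 + 64,500 + 662,300 = 796,300 kg.
m_f = payload + dry = 69,500 + 64,500 = 134,000 kg.
Δv = v_e · ln(m₀/m_f) = 4214.0 × ln(5.943) = 4214.0 × 1.7821 ≈ 7509.9 m/s.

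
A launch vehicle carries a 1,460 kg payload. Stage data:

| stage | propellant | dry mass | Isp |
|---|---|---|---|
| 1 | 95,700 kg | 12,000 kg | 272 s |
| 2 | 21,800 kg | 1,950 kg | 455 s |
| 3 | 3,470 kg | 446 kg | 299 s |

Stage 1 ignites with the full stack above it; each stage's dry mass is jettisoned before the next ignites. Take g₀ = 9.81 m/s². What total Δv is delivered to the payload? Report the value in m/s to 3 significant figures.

Ignition mass of stage 1 = 95,700+12,000 + 21,800+1,950 + 3,470+446 + 1,460 = 136,826 kg.
Stage 1: m₀ = 136,826 kg, m_f = 136,826 − 95,700 = 41,126 kg; Δv = 272×9.81×ln(3.327) = 2668.3×1.2021 ≈ 3208 m/s.
Stage 2: m₀ = 29,126 kg, m_f = 29,126 − 21,800 = 7,326 kg; Δv = 455×9.81×ln(3.976) = 4463.6×1.3802 ≈ 6161 m/s.
Stage 3: m₀ = 5,376 kg, m_f = 5,376 − 3,470 = 1,906 kg; Δv = 299×9.81×ln(2.821) = 2933.2×1.0369 ≈ 3042 m/s.
Total Δv = 3208 + 6161 + 3042 = 12411 m/s.

Δv ≈ 12400 m/s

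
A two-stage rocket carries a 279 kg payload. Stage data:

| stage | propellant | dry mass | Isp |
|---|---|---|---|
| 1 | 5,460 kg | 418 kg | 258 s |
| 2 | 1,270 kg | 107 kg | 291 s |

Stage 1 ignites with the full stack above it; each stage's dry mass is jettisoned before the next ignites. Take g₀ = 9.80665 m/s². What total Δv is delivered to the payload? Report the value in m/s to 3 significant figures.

Δv ≈ 7420 m/s

Ignition mass of stage 1 = 5,460+418 + 1,270+107 + 279 = 7,534 kg.
Stage 1: m₀ = 7,534 kg, m_f = 7,534 − 5,460 = 2,074 kg; Δv = 258×9.80665×ln(3.633) = 2530.1×1.2899 ≈ 3264 m/s.
Stage 2: m₀ = 1,656 kg, m_f = 1,656 − 1,270 = 386 kg; Δv = 291×9.80665×ln(4.29) = 2853.7×1.4563 ≈ 4156 m/s.
Total Δv = 3264 + 4156 = 7420 m/s.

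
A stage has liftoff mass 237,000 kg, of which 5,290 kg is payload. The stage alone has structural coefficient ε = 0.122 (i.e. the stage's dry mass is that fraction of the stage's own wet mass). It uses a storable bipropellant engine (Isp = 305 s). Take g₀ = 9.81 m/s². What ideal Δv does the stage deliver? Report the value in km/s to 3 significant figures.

Δv ≈ 5.85 km/s

Stage wet mass = m₀ − payload = 237,000 − 5,290 = 231,710 kg.
Stage dry mass = ε × stage wet mass = 0.122 × 231,710 = 28,268.6 kg.
Burnout mass m_f = stage dry + payload = 28,268.6 + 5,290 = 33,558.6 kg.
v_e = Isp · g₀ = 305 × 9.81 = 2992.1 m/s.
From the ideal rocket equation, Δv = v_e · ln(237,000/33,558.6) = 2992.1 × ln(7.062) = 2992.1 × 1.9548 ≈ 5849 m/s.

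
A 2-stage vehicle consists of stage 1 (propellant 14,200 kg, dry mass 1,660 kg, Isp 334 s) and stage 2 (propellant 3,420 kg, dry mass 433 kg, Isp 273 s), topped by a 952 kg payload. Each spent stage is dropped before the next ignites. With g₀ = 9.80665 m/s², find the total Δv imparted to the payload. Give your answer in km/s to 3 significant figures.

Ignition mass of stage 1 = 14,200+1,660 + 3,420+433 + 952 = 20,665 kg.
Stage 1: m₀ = 20,665 kg, m_f = 20,665 − 14,200 = 6,465 kg; Δv = 334×9.80665×ln(3.196) = 3275.4×1.1620 ≈ 3806 m/s.
Stage 2: m₀ = 4,805 kg, m_f = 4,805 − 3,420 = 1,385 kg; Δv = 273×9.80665×ln(3.469) = 2677.2×1.2440 ≈ 3330 m/s.
Total Δv = 3806 + 3330 = 7136 m/s.

Δv ≈ 7.14 km/s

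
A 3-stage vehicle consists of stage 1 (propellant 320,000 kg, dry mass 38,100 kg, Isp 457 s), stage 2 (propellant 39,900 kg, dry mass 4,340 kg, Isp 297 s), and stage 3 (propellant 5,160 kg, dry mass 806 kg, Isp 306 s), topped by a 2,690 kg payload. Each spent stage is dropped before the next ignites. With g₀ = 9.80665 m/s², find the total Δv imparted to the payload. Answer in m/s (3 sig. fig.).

Δv ≈ 13600 m/s

Ignition mass of stage 1 = 320,000+38,100 + 39,900+4,340 + 5,160+806 + 2,690 = 410,996 kg.
Stage 1: m₀ = 410,996 kg, m_f = 410,996 − 320,000 = 90,996 kg; Δv = 457×9.80665×ln(4.517) = 4481.6×1.5078 ≈ 6757 m/s.
Stage 2: m₀ = 52,896 kg, m_f = 52,896 − 39,900 = 12,996 kg; Δv = 297×9.80665×ln(4.07) = 2912.6×1.4037 ≈ 4088 m/s.
Stage 3: m₀ = 8,656 kg, m_f = 8,656 − 5,160 = 3,496 kg; Δv = 306×9.80665×ln(2.476) = 3000.8×0.9066 ≈ 2721 m/s.
Total Δv = 6757 + 4088 + 2721 = 13566 m/s.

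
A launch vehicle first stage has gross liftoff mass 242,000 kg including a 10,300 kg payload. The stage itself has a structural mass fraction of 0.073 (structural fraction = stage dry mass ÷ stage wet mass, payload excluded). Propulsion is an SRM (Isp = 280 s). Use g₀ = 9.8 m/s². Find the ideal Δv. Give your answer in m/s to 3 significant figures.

Δv ≈ 6000 m/s

Stage wet mass = m₀ − payload = 242,000 − 10,300 = 231,700 kg.
Stage dry mass = ε × stage wet mass = 0.073 × 231,700 = 16,914.1 kg.
Burnout mass m_f = stage dry + payload = 16,914.1 + 10,300 = 27,214.1 kg.
v_e = Isp · g₀ = 280 × 9.8 = 2744.0 m/s.
From the ideal rocket equation, Δv = v_e · ln(242,000/27,214.1) = 2744.0 × ln(8.892) = 2744.0 × 2.1852 ≈ 5996 m/s.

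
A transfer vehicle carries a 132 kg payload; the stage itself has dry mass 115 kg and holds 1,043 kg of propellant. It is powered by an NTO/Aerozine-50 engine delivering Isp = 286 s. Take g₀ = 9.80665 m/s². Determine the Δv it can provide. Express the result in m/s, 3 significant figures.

v_e = Isp · g₀ = 286 × 9.80665 = 2804.7 m/s.
m₀ = payload + dry + propellant = 132 + 115 + 1,043 = 1,290 kg.
m_f = payload + dry = 132 + 115 = 247 kg.
Using Δv = v_e ln(m₀/m_f): Δv = v_e · ln(m₀/m_f) = 2804.7 × ln(5.223) = 2804.7 × 1.6530 ≈ 4636.2 m/s.

Δv ≈ 4640 m/s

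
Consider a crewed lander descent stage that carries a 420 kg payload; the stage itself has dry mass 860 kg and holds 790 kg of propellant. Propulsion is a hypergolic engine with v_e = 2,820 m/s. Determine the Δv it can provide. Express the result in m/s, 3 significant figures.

Δv ≈ 1360 m/s

m₀ = payload + dry + propellant = 420 + 860 + 790 = 2,070 kg.
m_f = payload + dry = 420 + 860 = 1,280 kg.
Using Δv = v_e ln(m₀/m_f): Δv = v_e · ln(m₀/m_f) = 2820.0 × ln(1.617) = 2820.0 × 0.4807 ≈ 1355.5 m/s.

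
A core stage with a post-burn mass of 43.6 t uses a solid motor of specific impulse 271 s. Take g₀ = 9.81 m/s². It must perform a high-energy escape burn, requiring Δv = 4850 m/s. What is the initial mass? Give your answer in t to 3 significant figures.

initial mass ≈ 270 t

v_e = Isp · g₀ = 271 × 9.81 = 2658.5 m/s.
Using Δv = v_e ln(m₀/m_f): m₀/m_f = exp(Δv / v_e) = exp(4850 / 2658.5) = exp(1.8243) = 6.1986.
m₀ = m_f × 6.1986 = 43.6 × 6.1986 = 270.259 t.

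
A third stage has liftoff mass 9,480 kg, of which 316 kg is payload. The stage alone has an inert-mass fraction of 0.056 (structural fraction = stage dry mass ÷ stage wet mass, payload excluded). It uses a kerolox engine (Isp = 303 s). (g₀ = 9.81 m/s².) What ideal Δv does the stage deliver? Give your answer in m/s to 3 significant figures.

Stage wet mass = m₀ − payload = 9,480 − 316 = 9,164 kg.
Stage dry mass = ε × stage wet mass = 0.056 × 9,164 = 513.184 kg.
Burnout mass m_f = stage dry + payload = 513.184 + 316 = 829.184 kg.
v_e = Isp · g₀ = 303 × 9.81 = 2972.4 m/s.
Rocket equation: Δv = v_e · ln(9,480/829.184) = 2972.4 × ln(11.43) = 2972.4 × 2.4365 ≈ 7242 m/s.

Δv ≈ 7240 m/s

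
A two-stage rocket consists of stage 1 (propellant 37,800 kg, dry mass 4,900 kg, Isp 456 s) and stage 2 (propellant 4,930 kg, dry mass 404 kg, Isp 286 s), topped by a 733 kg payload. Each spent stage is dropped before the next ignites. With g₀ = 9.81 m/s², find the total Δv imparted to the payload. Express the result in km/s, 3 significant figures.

Δv ≈ 11.4 km/s

Ignition mass of stage 1 = 37,800+4,900 + 4,930+404 + 733 = 48,767 kg.
Stage 1: m₀ = 48,767 kg, m_f = 48,767 − 37,800 = 10,967 kg; Δv = 456×9.81×ln(4.447) = 4473.4×1.4922 ≈ 6675 m/s.
Stage 2: m₀ = 6,067 kg, m_f = 6,067 − 4,930 = 1,137 kg; Δv = 286×9.81×ln(5.336) = 2805.7×1.6745 ≈ 4698 m/s.
Total Δv = 6675 + 4698 = 11373 m/s.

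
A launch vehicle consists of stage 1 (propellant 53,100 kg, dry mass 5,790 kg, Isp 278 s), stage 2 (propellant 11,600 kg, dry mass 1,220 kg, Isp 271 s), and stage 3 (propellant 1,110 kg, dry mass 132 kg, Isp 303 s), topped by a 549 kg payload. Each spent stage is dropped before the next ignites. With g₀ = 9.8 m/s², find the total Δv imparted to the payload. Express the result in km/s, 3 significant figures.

Δv ≈ 10.6 km/s

Ignition mass of stage 1 = 53,100+5,790 + 11,600+1,220 + 1,110+132 + 549 = 73,501 kg.
Stage 1: m₀ = 73,501 kg, m_f = 73,501 − 53,100 = 20,401 kg; Δv = 278×9.8×ln(3.603) = 2724.4×1.2817 ≈ 3492 m/s.
Stage 2: m₀ = 14,611 kg, m_f = 14,611 − 11,600 = 3,011 kg; Δv = 271×9.8×ln(4.853) = 2655.8×1.5795 ≈ 4195 m/s.
Stage 3: m₀ = 1,791 kg, m_f = 1,791 − 1,110 = 681 kg; Δv = 303×9.8×ln(2.63) = 2969.4×0.9670 ≈ 2871 m/s.
Total Δv = 3492 + 4195 + 2871 = 10558 m/s.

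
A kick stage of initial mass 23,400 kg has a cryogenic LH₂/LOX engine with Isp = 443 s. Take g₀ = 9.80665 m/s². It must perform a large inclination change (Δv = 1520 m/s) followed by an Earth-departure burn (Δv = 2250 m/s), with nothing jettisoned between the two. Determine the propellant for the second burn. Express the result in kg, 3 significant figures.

v_e = Isp · g₀ = 443 × 9.80665 = 4344.3 m/s.
After the first burn: m = 23400 × exp(−1520/4344.3) = 23400 × 0.70477 = 16,491.6 kg.
After the second burn: m = 16,491.6 × exp(−2250/4344.3) = 16,491.6 × 0.59576 = 9,825.04 kg.
Second-burn propellant = 16,491.6 − 9,825.04 = 6,666.56 kg.

propellant for the second burn ≈ 6670 kg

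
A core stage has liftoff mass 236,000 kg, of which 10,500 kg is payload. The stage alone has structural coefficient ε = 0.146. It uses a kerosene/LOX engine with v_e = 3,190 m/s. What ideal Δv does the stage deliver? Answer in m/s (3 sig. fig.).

Stage wet mass = m₀ − payload = 236,000 − 10,500 = 225,500 kg.
Stage dry mass = ε × stage wet mass = 0.146 × 225,500 = 32,923 kg.
Burnout mass m_f = stage dry + payload = 32,923 + 10,500 = 43,423 kg.
Rocket equation: Δv = v_e · ln(236,000/43,423) = 3190.0 × ln(5.435) = 3190.0 × 1.6928 ≈ 5400 m/s.

Δv ≈ 5400 m/s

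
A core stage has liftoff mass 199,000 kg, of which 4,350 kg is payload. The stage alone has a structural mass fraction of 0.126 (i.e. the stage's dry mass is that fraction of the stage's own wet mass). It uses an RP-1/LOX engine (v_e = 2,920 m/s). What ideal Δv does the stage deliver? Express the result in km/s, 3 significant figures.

Δv ≈ 5.64 km/s

Stage wet mass = m₀ − payload = 199,000 − 4,350 = 194,650 kg.
Stage dry mass = ε × stage wet mass = 0.126 × 194,650 = 24,525.9 kg.
Burnout mass m_f = stage dry + payload = 24,525.9 + 4,350 = 28,875.9 kg.
Δv = v_e · ln(199,000/28,875.9) = 2920.0 × ln(6.892) = 2920.0 × 1.9303 ≈ 5636 m/s.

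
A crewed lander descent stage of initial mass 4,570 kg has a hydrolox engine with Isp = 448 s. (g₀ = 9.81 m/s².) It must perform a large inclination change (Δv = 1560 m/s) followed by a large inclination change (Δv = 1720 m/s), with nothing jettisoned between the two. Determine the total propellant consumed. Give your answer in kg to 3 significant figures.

total propellant consumed ≈ 2400 kg

v_e = Isp · g₀ = 448 × 9.81 = 4394.9 m/s.
After the first burn: m = 4570 × exp(−1560/4394.9) = 4570 × 0.70120 = 3,204.48 kg.
After the second burn: m = 3,204.48 × exp(−1720/4394.9) = 3,204.48 × 0.67613 = 2,166.65 kg.
Total propellant = m₀ − m_final = 4570 − 2,166.65 = 2,403.35 kg.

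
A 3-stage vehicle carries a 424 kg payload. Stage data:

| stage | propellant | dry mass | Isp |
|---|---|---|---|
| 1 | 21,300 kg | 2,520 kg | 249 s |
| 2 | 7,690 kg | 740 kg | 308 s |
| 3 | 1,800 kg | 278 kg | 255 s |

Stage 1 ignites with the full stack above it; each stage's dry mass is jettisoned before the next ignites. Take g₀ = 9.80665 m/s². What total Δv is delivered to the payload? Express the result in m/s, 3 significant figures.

Ignition mass of stage 1 = 21,300+2,520 + 7,690+740 + 1,800+278 + 424 = 34,752 kg.
Stage 1: m₀ = 34,752 kg, m_f = 34,752 − 21,300 = 13,452 kg; Δv = 249×9.80665×ln(2.583) = 2441.9×0.9491 ≈ 2318 m/s.
Stage 2: m₀ = 10,932 kg, m_f = 10,932 − 7,690 = 3,242 kg; Δv = 308×9.80665×ln(3.372) = 3020.4×1.2155 ≈ 3671 m/s.
Stage 3: m₀ = 2,502 kg, m_f = 2,502 − 1,800 = 702 kg; Δv = 255×9.80665×ln(3.564) = 2500.7×1.2709 ≈ 3178 m/s.
Total Δv = 2318 + 3671 + 3178 = 9167 m/s.

Δv ≈ 9170 m/s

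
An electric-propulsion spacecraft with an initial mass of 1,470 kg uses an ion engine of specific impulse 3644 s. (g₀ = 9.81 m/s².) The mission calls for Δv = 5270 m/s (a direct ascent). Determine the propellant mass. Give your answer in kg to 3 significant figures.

propellant mass ≈ 201 kg

v_e = Isp · g₀ = 3644 × 9.81 = 35747.6 m/s.
m₀/m_f = exp(Δv / v_e) = exp(5270 / 35747.6) = exp(0.1474) = 1.1588.
m_f = 1,470 / 1.1588 = 1,268.55 kg, so propellant = m₀ − m_f = 1,470 − 1,268.55 = 201.45 kg.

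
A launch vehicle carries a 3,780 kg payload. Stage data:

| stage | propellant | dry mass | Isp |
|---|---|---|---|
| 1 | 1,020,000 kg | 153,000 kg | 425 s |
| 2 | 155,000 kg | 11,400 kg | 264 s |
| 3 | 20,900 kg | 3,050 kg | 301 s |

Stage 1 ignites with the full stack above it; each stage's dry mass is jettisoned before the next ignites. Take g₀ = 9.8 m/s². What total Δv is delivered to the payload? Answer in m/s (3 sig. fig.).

Δv ≈ 14000 m/s

Ignition mass of stage 1 = 1,020,000+153,000 + 155,000+11,400 + 20,900+3,050 + 3,780 = 1,367,130 kg.
Stage 1: m₀ = 1,367,130 kg, m_f = 1,367,130 − 1,020,000 = 347,130 kg; Δv = 425×9.8×ln(3.938) = 4165.0×1.3708 ≈ 5709 m/s.
Stage 2: m₀ = 194,130 kg, m_f = 194,130 − 155,000 = 39,130 kg; Δv = 264×9.8×ln(4.961) = 2587.2×1.6016 ≈ 4144 m/s.
Stage 3: m₀ = 27,730 kg, m_f = 27,730 − 20,900 = 6,830 kg; Δv = 301×9.8×ln(4.06) = 2949.8×1.4012 ≈ 4133 m/s.
Total Δv = 5709 + 4144 + 4133 = 13986 m/s.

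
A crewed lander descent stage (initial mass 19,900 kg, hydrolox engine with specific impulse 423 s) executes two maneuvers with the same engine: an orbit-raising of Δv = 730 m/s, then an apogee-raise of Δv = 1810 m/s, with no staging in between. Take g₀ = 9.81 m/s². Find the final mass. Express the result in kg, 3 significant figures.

v_e = Isp · g₀ = 423 × 9.81 = 4149.6 m/s.
After the first burn: m = 19900 × exp(−730/4149.6) = 19900 × 0.83869 = 16,689.9 kg.
After the second burn: m = 16,689.9 × exp(−1810/4149.6) = 16,689.9 × 0.64650 = 10,790 kg.

final mass ≈ 10800 kg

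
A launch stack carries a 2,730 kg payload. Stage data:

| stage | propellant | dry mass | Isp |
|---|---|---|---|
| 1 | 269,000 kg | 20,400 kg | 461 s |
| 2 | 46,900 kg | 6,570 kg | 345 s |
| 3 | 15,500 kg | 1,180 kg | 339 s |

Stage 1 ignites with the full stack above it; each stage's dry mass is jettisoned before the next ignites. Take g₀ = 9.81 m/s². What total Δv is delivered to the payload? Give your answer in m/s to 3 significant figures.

Ignition mass of stage 1 = 269,000+20,400 + 46,900+6,570 + 15,500+1,180 + 2,730 = 362,280 kg.
Stage 1: m₀ = 362,280 kg, m_f = 362,280 − 269,000 = 93,280 kg; Δv = 461×9.81×ln(3.884) = 4522.4×1.3568 ≈ 6136 m/s.
Stage 2: m₀ = 72,880 kg, m_f = 72,880 − 46,900 = 25,980 kg; Δv = 345×9.81×ln(2.805) = 3384.5×1.0315 ≈ 3491 m/s.
Stage 3: m₀ = 19,410 kg, m_f = 19,410 − 15,500 = 3,910 kg; Δv = 339×9.81×ln(4.964) = 3325.6×1.6023 ≈ 5328 m/s.
Total Δv = 6136 + 3491 + 5328 = 14955 m/s.

Δv ≈ 15000 m/s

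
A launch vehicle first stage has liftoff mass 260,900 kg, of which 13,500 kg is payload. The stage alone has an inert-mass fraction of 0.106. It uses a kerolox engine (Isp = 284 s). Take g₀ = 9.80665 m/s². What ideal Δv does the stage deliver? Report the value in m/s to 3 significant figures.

Δv ≈ 5240 m/s

Stage wet mass = m₀ − payload = 260,900 − 13,500 = 247,400 kg.
Stage dry mass = ε × stage wet mass = 0.106 × 247,400 = 26,224.4 kg.
Burnout mass m_f = stage dry + payload = 26,224.4 + 13,500 = 39,724.4 kg.
v_e = Isp · g₀ = 284 × 9.80665 = 2785.1 m/s.
Using Δv = v_e ln(m₀/m_f): Δv = v_e · ln(260,900/39,724.4) = 2785.1 × ln(6.568) = 2785.1 × 1.8822 ≈ 5242 m/s.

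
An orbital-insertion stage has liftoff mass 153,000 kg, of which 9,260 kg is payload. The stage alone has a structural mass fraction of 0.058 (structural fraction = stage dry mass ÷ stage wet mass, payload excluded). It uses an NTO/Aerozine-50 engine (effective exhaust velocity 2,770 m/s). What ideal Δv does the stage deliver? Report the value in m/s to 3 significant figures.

Δv ≈ 5990 m/s

Stage wet mass = m₀ − payload = 153,000 − 9,260 = 143,740 kg.
Stage dry mass = ε × stage wet mass = 0.058 × 143,740 = 8,336.92 kg.
Burnout mass m_f = stage dry + payload = 8,336.92 + 9,260 = 17,596.92 kg.
Using Δv = v_e ln(m₀/m_f): Δv = v_e · ln(153,000/17,596.92) = 2770.0 × ln(8.695) = 2770.0 × 2.1627 ≈ 5991 m/s.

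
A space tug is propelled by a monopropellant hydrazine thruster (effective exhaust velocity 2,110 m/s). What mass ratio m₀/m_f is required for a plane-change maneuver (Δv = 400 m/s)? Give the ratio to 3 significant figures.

mass ratio ≈ 1.21

From the ideal rocket equation, m₀/m_f = exp(Δv / v_e) = exp(400 / 2110.0) = exp(0.1896) = 1.2087.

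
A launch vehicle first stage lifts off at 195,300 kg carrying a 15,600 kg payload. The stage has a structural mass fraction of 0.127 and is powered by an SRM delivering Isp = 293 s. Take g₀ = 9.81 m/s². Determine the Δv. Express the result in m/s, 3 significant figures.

Δv ≈ 4670 m/s

Stage wet mass = m₀ − payload = 195,300 − 15,600 = 179,700 kg.
Stage dry mass = ε × stage wet mass = 0.127 × 179,700 = 22,821.9 kg.
Burnout mass m_f = stage dry + payload = 22,821.9 + 15,600 = 38,421.9 kg.
v_e = Isp · g₀ = 293 × 9.81 = 2874.3 m/s.
From the ideal rocket equation, Δv = v_e · ln(195,300/38,421.9) = 2874.3 × ln(5.083) = 2874.3 × 1.6259 ≈ 4673 m/s.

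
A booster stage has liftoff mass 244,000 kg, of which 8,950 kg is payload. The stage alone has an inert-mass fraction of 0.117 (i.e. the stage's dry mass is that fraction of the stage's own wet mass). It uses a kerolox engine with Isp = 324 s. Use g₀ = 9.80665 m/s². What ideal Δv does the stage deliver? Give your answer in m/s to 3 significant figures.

Stage wet mass = m₀ − payload = 244,000 − 8,950 = 235,050 kg.
Stage dry mass = ε × stage wet mass = 0.117 × 235,050 = 27,500.9 kg.
Burnout mass m_f = stage dry + payload = 27,500.9 + 8,950 = 36,450.9 kg.
v_e = Isp · g₀ = 324 × 9.80665 = 3177.4 m/s.
From the ideal rocket equation, Δv = v_e · ln(244,000/36,450.9) = 3177.4 × ln(6.694) = 3177.4 × 1.9012 ≈ 6041 m/s.

Δv ≈ 6040 m/s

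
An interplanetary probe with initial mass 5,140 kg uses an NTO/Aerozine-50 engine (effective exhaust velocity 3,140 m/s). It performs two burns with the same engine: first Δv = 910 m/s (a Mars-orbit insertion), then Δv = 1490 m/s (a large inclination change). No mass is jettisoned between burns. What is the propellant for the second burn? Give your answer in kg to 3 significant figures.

After the first burn: m = 5140 × exp(−910/3140.0) = 5140 × 0.74841 = 3,846.83 kg.
After the second burn: m = 3,846.83 × exp(−1490/3140.0) = 3,846.83 × 0.62218 = 2,393.42 kg.
Second-burn propellant = 3,846.83 − 2,393.42 = 1,453.41 kg.

propellant for the second burn ≈ 1450 kg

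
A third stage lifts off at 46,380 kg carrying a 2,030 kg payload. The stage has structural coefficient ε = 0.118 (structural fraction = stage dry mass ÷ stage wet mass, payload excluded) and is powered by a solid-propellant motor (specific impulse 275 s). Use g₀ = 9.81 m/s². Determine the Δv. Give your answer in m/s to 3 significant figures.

Δv ≈ 5000 m/s

Stage wet mass = m₀ − payload = 46,380 − 2,030 = 44,350 kg.
Stage dry mass = ε × stage wet mass = 0.118 × 44,350 = 5,233.3 kg.
Burnout mass m_f = stage dry + payload = 5,233.3 + 2,030 = 7,263.3 kg.
v_e = Isp · g₀ = 275 × 9.81 = 2697.8 m/s.
By the Tsiolkovsky rocket equation, Δv = v_e · ln(46,380/7,263.3) = 2697.8 × ln(6.386) = 2697.8 × 1.8540 ≈ 5002 m/s.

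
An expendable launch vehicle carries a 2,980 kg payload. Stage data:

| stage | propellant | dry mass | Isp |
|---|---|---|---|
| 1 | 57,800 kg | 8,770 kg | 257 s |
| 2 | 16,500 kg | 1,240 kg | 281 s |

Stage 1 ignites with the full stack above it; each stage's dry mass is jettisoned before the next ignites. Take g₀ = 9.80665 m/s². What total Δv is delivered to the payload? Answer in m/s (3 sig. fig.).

Δv ≈ 7120 m/s

Ignition mass of stage 1 = 57,800+8,770 + 16,500+1,240 + 2,980 = 87,290 kg.
Stage 1: m₀ = 87,290 kg, m_f = 87,290 − 57,800 = 29,490 kg; Δv = 257×9.80665×ln(2.96) = 2520.3×1.0852 ≈ 2735 m/s.
Stage 2: m₀ = 20,720 kg, m_f = 20,720 − 16,500 = 4,220 kg; Δv = 281×9.80665×ln(4.91) = 2755.7×1.5913 ≈ 4385 m/s.
Total Δv = 2735 + 4385 = 7120 m/s.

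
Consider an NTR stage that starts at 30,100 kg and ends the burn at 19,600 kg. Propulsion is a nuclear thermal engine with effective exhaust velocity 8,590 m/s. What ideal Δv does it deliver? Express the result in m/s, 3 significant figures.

Δv ≈ 3690 m/s

Δv = v_e · ln(m₀/m_f) = 8590.0 × ln(1.536) = 8590.0 × 0.4290 ≈ 3685.1 m/s.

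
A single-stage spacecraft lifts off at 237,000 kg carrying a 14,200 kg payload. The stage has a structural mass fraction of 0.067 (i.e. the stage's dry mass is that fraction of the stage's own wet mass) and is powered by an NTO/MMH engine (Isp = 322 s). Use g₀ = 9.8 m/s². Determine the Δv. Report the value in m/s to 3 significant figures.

Δv ≈ 6620 m/s

Stage wet mass = m₀ − payload = 237,000 − 14,200 = 222,800 kg.
Stage dry mass = ε × stage wet mass = 0.067 × 222,800 = 14,927.6 kg.
Burnout mass m_f = stage dry + payload = 14,927.6 + 14,200 = 29,127.6 kg.
v_e = Isp · g₀ = 322 × 9.8 = 3155.6 m/s.
Using Δv = v_e ln(m₀/m_f): Δv = v_e · ln(237,000/29,127.6) = 3155.6 × ln(8.137) = 3155.6 × 2.0964 ≈ 6615 m/s.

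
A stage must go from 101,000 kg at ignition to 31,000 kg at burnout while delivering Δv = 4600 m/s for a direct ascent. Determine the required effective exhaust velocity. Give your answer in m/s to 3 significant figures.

ln(m₀/m_f) = ln(101000/31000) = ln(3.258) = 1.1811.
Rocket equation: v_e = Δv / ln(m₀/m_f) = 4600 / 1.1811 = 3894.6 m/s.

v_e ≈ 3890 m/s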